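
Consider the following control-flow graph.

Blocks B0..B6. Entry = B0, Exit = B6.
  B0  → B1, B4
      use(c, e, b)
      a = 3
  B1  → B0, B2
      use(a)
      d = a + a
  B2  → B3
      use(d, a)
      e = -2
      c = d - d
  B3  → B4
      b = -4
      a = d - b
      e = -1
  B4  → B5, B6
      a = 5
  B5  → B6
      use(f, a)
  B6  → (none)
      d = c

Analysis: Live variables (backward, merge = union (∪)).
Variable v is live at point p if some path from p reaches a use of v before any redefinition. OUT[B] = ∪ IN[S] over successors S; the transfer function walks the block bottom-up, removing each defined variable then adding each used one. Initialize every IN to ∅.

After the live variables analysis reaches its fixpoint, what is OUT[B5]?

Converged values:
  B0:  IN={b, c, e, f}  OUT={a, b, c, e, f}
  B1:  IN={a, b, c, e, f}  OUT={a, b, c, d, e, f}
  B2:  IN={a, d, f}  OUT={c, d, f}
  B3:  IN={c, d, f}  OUT={c, f}
  B4:  IN={c, f}  OUT={a, c, f}
  B5:  IN={a, c, f}  OUT={c}
  B6:  IN={c}  OUT={}

Merge at B5: OUT[B5] = IN[B6] = {c}

Answer: {c}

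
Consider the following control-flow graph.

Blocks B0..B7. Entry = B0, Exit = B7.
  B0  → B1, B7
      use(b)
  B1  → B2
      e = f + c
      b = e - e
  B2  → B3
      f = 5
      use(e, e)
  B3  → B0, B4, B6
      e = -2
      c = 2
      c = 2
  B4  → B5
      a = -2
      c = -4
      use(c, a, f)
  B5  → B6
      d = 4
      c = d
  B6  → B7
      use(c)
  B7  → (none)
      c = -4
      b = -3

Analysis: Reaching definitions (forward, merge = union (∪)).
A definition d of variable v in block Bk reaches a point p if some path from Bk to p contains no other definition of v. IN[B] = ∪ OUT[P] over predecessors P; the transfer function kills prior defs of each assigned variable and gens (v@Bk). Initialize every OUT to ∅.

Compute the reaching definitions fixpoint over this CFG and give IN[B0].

Answer: {b@B1, c@B3, e@B3, f@B2}

Trace:
Converged values:
  B0:  IN={b@B1, c@B3, e@B3, f@B2}  OUT={b@B1, c@B3, e@B3, f@B2}
  B1:  IN={b@B1, c@B3, e@B3, f@B2}  OUT={b@B1, c@B3, e@B1, f@B2}
  B2:  IN={b@B1, c@B3, e@B1, f@B2}  OUT={b@B1, c@B3, e@B1, f@B2}
  B3:  IN={b@B1, c@B3, e@B1, f@B2}  OUT={b@B1, c@B3, e@B3, f@B2}
  B4:  IN={b@B1, c@B3, e@B3, f@B2}  OUT={a@B4, b@B1, c@B4, e@B3, f@B2}
  B5:  IN={a@B4, b@B1, c@B4, e@B3, f@B2}  OUT={a@B4, b@B1, c@B5, d@B5, e@B3, f@B2}
  B6:  IN={a@B4, b@B1, c@B3, c@B5, d@B5, e@B3, f@B2}  OUT={a@B4, b@B1, c@B3, c@B5, d@B5, e@B3, f@B2}
  B7:  IN={a@B4, b@B1, c@B3, c@B5, d@B5, e@B3, f@B2}  OUT={a@B4, b@B7, c@B7, d@B5, e@B3, f@B2}

Merge at B0 (entry node, so the boundary value {} is joined with the incoming edge(s)): IN[B0] = {} ⊔ OUT[B3] = {b@B1, c@B3, e@B3, f@B2}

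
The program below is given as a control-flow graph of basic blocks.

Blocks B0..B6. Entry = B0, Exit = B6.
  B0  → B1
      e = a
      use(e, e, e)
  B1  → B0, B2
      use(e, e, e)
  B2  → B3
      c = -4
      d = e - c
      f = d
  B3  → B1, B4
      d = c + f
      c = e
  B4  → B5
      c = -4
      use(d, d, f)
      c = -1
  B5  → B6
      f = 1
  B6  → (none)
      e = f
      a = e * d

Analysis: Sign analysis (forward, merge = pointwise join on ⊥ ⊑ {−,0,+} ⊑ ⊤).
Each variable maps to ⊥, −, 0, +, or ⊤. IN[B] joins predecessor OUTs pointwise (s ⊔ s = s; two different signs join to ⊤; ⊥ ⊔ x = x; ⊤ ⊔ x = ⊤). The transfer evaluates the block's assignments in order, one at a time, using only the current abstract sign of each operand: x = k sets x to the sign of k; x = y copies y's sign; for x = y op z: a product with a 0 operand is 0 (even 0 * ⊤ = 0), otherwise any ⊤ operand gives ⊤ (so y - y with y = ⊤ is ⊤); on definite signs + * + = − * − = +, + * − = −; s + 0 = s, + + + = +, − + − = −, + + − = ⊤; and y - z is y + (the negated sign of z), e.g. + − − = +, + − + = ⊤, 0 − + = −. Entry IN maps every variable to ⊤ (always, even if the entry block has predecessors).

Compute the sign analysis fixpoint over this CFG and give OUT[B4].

Fixpoint table:
  B0:  IN=(all ⊤)  OUT=(all ⊤)
  B1:  IN=(all ⊤)  OUT=(all ⊤)
  B2:  IN=(all ⊤)  OUT={c:-; rest ⊤}
  B3:  IN={c:-; rest ⊤}  OUT=(all ⊤)
  B4:  IN=(all ⊤)  OUT={c:-; rest ⊤}
  B5:  IN={c:-; rest ⊤}  OUT={c:-, f:+; rest ⊤}
  B6:  IN={c:-, f:+; rest ⊤}  OUT={c:-, e:+, f:+; rest ⊤}

Merge at B4: IN[B4] = OUT[B3] = {a: ⊤, b: ⊤, c: ⊤, d: ⊤, e: ⊤, f: ⊤}
Applying B4's transfer function to that IN value gives OUT[B4] (row B4 above).

Answer: {a: ⊤, b: ⊤, c: -, d: ⊤, e: ⊤, f: ⊤}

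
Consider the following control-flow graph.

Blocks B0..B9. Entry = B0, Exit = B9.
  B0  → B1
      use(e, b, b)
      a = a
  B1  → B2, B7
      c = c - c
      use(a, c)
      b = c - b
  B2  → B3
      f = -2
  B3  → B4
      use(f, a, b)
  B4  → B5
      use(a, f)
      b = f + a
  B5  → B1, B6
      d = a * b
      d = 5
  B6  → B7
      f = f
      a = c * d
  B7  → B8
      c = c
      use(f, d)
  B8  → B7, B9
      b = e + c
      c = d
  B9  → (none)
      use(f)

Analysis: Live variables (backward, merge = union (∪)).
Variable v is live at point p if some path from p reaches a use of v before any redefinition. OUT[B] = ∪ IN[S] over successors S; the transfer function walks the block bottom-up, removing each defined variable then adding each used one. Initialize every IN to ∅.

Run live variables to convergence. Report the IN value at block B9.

Answer: {f}

Working:
Converged values:
  B0:  IN={a, b, c, d, e, f}  OUT={a, b, c, d, e, f}
  B1:  IN={a, b, c, d, e, f}  OUT={a, b, c, d, e, f}
  B2:  IN={a, b, c, e}  OUT={a, b, c, e, f}
  B3:  IN={a, b, c, e, f}  OUT={a, c, e, f}
  B4:  IN={a, c, e, f}  OUT={a, b, c, e, f}
  B5:  IN={a, b, c, e, f}  OUT={a, b, c, d, e, f}
  B6:  IN={c, d, e, f}  OUT={c, d, e, f}
  B7:  IN={c, d, e, f}  OUT={c, d, e, f}
  B8:  IN={c, d, e, f}  OUT={c, d, e, f}
  B9:  IN={f}  OUT={}

B9 is the boundary node: OUT[B9] = {}
Applying B9's transfer function to that OUT value gives IN[B9] (row B9 above).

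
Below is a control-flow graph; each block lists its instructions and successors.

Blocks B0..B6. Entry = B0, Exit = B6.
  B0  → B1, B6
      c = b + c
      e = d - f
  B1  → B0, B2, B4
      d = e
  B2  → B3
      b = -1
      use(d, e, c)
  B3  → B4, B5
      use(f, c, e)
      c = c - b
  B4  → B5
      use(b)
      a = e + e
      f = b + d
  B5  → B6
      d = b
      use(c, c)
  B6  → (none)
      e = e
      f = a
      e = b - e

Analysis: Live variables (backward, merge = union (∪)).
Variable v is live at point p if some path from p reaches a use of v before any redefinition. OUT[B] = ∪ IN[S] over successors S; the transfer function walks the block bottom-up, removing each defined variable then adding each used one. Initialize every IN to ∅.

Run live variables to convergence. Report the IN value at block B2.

Converged values:
  B0:   IN={a, b, c, d, f}   OUT={a, b, c, e, f}
  B1:   IN={a, b, c, e, f}   OUT={a, b, c, d, e, f}
  B2:   IN={a, c, d, e, f}   OUT={a, b, c, d, e, f}
  B3:   IN={a, b, c, d, e, f}   OUT={a, b, c, d, e}
  B4:   IN={b, c, d, e}   OUT={a, b, c, e}
  B5:   IN={a, b, c, e}   OUT={a, b, e}
  B6:   IN={a, b, e}   OUT={}

Merge at B2: OUT[B2] = IN[B3] = {a, b, c, d, e, f}
Applying B2's transfer function to that OUT value gives IN[B2] (row B2 above).

Answer: {a, c, d, e, f}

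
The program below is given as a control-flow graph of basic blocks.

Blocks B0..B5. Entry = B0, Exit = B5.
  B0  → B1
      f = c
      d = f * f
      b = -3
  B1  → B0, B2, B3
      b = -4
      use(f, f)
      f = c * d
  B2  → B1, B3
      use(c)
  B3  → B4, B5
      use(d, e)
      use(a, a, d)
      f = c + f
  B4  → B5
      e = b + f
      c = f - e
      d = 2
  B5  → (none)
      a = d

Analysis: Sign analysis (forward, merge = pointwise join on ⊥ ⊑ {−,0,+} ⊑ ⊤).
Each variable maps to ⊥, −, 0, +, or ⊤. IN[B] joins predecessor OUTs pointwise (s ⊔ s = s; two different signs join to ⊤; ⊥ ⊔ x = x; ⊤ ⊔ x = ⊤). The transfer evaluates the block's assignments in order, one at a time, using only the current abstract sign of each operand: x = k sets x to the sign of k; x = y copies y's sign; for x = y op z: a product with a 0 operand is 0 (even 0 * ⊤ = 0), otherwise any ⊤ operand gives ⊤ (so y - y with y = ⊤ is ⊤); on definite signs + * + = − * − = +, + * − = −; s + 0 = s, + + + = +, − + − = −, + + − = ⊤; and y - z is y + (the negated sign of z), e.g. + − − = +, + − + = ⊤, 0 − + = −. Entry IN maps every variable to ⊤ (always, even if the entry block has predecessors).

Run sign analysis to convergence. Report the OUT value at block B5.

Answer: {a: ⊤, b: -, c: ⊤, d: ⊤, e: ⊤, f: ⊤}

Derivation:
Per-block solution:
  B0:  IN=(all ⊤)  OUT={b:-; rest ⊤}
  B1:  IN={b:-; rest ⊤}  OUT={b:-; rest ⊤}
  B2:  IN={b:-; rest ⊤}  OUT={b:-; rest ⊤}
  B3:  IN={b:-; rest ⊤}  OUT={b:-; rest ⊤}
  B4:  IN={b:-; rest ⊤}  OUT={b:-, d:+; rest ⊤}
  B5:  IN={b:-; rest ⊤}  OUT={b:-; rest ⊤}

Merge at B5: IN[B5] = OUT[B3] ⊔ OUT[B4] = {a: ⊤, b: -, c: ⊤, d: ⊤, e: ⊤, f: ⊤}
Applying B5's transfer function to that IN value gives OUT[B5] (row B5 above).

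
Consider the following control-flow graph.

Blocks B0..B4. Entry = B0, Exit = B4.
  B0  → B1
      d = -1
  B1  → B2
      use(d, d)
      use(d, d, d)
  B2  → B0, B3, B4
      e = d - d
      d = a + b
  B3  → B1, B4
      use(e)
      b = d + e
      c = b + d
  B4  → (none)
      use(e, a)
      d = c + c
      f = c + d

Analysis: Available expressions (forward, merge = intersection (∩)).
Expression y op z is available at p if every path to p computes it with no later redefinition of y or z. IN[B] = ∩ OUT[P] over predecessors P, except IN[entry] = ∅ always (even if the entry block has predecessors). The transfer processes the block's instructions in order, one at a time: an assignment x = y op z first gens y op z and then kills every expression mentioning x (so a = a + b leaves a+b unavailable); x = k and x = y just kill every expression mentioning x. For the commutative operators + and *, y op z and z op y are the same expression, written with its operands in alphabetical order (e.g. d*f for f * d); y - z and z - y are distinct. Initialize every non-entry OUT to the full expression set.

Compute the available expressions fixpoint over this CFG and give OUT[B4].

Answer: {c+c, c+d}

Derivation:
Fixpoint table:
  B0:  IN={}  OUT={}
  B1:  IN={}  OUT={}
  B2:  IN={}  OUT={a+b}
  B3:  IN={a+b}  OUT={b+d, d+e}
  B4:  IN={}  OUT={c+c, c+d}

Merge at B4: IN[B4] = OUT[B2] ∩ OUT[B3] = {}
Applying B4's transfer function to that IN value gives OUT[B4] (row B4 above).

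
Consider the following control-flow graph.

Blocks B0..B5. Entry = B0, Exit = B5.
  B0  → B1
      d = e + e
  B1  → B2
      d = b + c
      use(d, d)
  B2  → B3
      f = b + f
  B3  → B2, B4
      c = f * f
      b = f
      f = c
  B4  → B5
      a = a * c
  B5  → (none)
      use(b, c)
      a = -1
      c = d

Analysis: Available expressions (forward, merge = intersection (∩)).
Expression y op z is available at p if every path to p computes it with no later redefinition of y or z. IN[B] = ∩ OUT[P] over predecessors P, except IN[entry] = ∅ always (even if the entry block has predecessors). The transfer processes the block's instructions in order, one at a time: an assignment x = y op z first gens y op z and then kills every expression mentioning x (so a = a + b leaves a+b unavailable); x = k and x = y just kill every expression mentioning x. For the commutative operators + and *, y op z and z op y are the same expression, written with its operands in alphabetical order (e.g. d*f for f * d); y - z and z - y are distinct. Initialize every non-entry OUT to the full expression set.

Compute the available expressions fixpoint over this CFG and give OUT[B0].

Answer: {e+e}

Derivation:
Converged values:
  B0:   IN={}   OUT={e+e}
  B1:   IN={e+e}   OUT={b+c, e+e}
  B2:   IN={e+e}   OUT={e+e}
  B3:   IN={e+e}   OUT={e+e}
  B4:   IN={e+e}   OUT={e+e}
  B5:   IN={e+e}   OUT={e+e}

B0 is the boundary node: IN[B0] = {}
Applying B0's transfer function to that IN value gives OUT[B0] (row B0 above).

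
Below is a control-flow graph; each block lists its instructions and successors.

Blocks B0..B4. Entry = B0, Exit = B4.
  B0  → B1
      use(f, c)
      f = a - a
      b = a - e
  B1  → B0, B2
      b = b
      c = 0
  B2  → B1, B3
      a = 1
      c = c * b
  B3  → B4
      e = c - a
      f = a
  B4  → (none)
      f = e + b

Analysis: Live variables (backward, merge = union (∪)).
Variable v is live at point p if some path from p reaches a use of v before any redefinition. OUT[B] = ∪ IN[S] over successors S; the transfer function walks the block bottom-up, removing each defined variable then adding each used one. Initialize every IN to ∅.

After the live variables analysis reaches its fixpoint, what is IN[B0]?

Answer: {a, c, e, f}

Derivation:
Fixpoint table:
  B0: | IN={a, c, e, f} | OUT={a, b, e, f}
  B1: | IN={a, b, e, f} | OUT={a, b, c, e, f}
  B2: | IN={b, c, e, f} | OUT={a, b, c, e, f}
  B3: | IN={a, b, c} | OUT={b, e}
  B4: | IN={b, e} | OUT={}

Merge at B0: OUT[B0] = IN[B1] = {a, b, e, f}
Applying B0's transfer function to that OUT value gives IN[B0] (row B0 above).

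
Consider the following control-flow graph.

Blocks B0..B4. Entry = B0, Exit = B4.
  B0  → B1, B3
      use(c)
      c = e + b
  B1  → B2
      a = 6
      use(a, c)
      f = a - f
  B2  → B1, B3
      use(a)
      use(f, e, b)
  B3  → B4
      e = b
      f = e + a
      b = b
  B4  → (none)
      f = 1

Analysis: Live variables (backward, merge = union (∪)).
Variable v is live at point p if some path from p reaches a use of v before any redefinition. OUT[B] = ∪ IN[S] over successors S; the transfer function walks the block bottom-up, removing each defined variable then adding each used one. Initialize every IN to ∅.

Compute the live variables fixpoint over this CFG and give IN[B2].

Answer: {a, b, c, e, f}

Trace:
Converged values:
  B0: | IN={a, b, c, e, f} | OUT={a, b, c, e, f}
  B1: | IN={b, c, e, f} | OUT={a, b, c, e, f}
  B2: | IN={a, b, c, e, f} | OUT={a, b, c, e, f}
  B3: | IN={a, b} | OUT={}
  B4: | IN={} | OUT={}

Merge at B2: OUT[B2] = IN[B1] ⊔ IN[B3] = {a, b, c, e, f}
Applying B2's transfer function to that OUT value gives IN[B2] (row B2 above).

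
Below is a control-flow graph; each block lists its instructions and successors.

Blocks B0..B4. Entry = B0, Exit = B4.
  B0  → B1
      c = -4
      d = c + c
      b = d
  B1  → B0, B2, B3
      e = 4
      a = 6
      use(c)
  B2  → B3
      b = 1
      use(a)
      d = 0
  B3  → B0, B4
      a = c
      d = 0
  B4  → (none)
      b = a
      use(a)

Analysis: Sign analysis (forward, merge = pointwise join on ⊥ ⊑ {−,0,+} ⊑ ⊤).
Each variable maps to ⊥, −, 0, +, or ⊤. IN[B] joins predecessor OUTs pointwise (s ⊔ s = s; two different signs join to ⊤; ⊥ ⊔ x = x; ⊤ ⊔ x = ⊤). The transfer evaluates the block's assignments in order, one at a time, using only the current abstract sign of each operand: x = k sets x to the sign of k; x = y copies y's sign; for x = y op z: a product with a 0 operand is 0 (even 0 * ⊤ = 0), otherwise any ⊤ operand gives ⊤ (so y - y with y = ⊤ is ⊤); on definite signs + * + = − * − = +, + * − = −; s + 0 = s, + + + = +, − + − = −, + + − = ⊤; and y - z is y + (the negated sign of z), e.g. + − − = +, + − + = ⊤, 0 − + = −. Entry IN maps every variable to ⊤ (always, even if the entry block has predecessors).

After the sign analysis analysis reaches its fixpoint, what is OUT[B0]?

Per-block solution:
  B0:  IN=(all ⊤)  OUT={b:-, c:-, d:-; rest ⊤}
  B1:  IN={b:-, c:-, d:-; rest ⊤}  OUT={a:+, b:-, c:-, d:-, e:+; rest ⊤}
  B2:  IN={a:+, b:-, c:-, d:-, e:+; rest ⊤}  OUT={a:+, b:+, c:-, d:0, e:+; rest ⊤}
  B3:  IN={a:+, c:-, e:+; rest ⊤}  OUT={a:-, c:-, d:0, e:+; rest ⊤}
  B4:  IN={a:-, c:-, d:0, e:+; rest ⊤}  OUT={a:-, b:-, c:-, d:0, e:+; rest ⊤}

Merge at B0 (entry node, so the boundary value (all ⊤) is joined with the incoming edge(s)): IN[B0] = (all ⊤) ⊔ OUT[B1] ⊔ OUT[B3] = {a: ⊤, b: ⊤, c: ⊤, d: ⊤, e: ⊤, f: ⊤}
Applying B0's transfer function to that IN value gives OUT[B0] (row B0 above).

Answer: {a: ⊤, b: -, c: -, d: -, e: ⊤, f: ⊤}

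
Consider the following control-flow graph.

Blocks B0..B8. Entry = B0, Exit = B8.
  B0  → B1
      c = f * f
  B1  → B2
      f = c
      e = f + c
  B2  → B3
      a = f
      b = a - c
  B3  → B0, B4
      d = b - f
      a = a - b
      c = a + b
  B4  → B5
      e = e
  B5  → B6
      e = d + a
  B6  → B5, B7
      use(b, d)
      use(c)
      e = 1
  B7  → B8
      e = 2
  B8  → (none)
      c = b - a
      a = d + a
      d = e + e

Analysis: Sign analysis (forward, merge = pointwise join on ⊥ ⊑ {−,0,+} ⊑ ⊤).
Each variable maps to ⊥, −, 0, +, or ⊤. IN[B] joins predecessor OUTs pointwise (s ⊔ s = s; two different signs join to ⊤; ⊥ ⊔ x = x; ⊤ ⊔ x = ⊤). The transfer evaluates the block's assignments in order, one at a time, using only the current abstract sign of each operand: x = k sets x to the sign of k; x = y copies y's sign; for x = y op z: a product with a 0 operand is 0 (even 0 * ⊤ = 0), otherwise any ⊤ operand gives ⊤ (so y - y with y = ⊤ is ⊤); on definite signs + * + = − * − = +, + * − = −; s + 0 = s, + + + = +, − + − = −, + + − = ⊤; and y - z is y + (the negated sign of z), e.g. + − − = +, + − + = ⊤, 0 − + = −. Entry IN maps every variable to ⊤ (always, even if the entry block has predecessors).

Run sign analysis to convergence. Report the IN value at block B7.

Converged values:
  B0:   IN=(all ⊤)   OUT=(all ⊤)
  B1:   IN=(all ⊤)   OUT=(all ⊤)
  B2:   IN=(all ⊤)   OUT=(all ⊤)
  B3:   IN=(all ⊤)   OUT=(all ⊤)
  B4:   IN=(all ⊤)   OUT=(all ⊤)
  B5:   IN=(all ⊤)   OUT=(all ⊤)
  B6:   IN=(all ⊤)   OUT={e:+; rest ⊤}
  B7:   IN={e:+; rest ⊤}   OUT={e:+; rest ⊤}
  B8:   IN={e:+; rest ⊤}   OUT={d:+, e:+; rest ⊤}

Merge at B7: IN[B7] = OUT[B6] = {a: ⊤, b: ⊤, c: ⊤, d: ⊤, e: +, f: ⊤}

Answer: {a: ⊤, b: ⊤, c: ⊤, d: ⊤, e: +, f: ⊤}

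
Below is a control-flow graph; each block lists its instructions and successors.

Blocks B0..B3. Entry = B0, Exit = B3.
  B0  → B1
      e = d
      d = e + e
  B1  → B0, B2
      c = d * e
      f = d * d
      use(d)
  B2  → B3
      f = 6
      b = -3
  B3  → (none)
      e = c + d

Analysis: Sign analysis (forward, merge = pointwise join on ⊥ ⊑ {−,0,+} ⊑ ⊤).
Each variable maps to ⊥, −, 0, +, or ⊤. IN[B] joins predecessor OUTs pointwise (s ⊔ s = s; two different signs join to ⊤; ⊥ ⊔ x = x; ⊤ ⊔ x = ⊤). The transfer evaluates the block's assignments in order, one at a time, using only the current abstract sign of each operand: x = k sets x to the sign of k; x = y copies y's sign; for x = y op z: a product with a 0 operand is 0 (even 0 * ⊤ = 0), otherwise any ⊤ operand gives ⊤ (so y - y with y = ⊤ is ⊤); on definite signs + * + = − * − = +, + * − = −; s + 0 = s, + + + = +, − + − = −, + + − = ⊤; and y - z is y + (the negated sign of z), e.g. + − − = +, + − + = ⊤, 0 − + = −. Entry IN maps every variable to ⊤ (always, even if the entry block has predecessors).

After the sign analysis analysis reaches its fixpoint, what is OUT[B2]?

Converged values:
  B0: | IN=(all ⊤) | OUT=(all ⊤)
  B1: | IN=(all ⊤) | OUT=(all ⊤)
  B2: | IN=(all ⊤) | OUT={b:-, f:+; rest ⊤}
  B3: | IN={b:-, f:+; rest ⊤} | OUT={b:-, f:+; rest ⊤}

Merge at B2: IN[B2] = OUT[B1] = {a: ⊤, b: ⊤, c: ⊤, d: ⊤, e: ⊤, f: ⊤}
Applying B2's transfer function to that IN value gives OUT[B2] (row B2 above).

Answer: {a: ⊤, b: -, c: ⊤, d: ⊤, e: ⊤, f: +}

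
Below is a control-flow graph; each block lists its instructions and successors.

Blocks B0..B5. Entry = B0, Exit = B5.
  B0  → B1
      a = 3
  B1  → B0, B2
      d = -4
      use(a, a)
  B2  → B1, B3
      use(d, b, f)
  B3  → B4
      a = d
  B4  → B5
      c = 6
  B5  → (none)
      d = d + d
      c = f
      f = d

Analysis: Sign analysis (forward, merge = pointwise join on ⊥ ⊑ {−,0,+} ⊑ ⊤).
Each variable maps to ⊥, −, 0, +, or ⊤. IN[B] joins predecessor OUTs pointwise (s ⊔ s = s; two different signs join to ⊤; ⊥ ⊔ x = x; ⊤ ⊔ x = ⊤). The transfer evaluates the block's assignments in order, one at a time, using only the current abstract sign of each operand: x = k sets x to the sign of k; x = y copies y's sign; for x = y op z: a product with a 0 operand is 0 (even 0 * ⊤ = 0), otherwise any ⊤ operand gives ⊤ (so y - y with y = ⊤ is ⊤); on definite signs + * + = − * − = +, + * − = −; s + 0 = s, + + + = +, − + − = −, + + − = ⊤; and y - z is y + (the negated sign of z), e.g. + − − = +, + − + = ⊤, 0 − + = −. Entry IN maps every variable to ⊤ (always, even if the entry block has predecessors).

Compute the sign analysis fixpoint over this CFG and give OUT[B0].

Answer: {a: +, b: ⊤, c: ⊤, d: ⊤, e: ⊤, f: ⊤}

Working:
Converged values:
  B0: | IN=(all ⊤) | OUT={a:+; rest ⊤}
  B1: | IN={a:+; rest ⊤} | OUT={a:+, d:-; rest ⊤}
  B2: | IN={a:+, d:-; rest ⊤} | OUT={a:+, d:-; rest ⊤}
  B3: | IN={a:+, d:-; rest ⊤} | OUT={a:-, d:-; rest ⊤}
  B4: | IN={a:-, d:-; rest ⊤} | OUT={a:-, c:+, d:-; rest ⊤}
  B5: | IN={a:-, c:+, d:-; rest ⊤} | OUT={a:-, d:-, f:-; rest ⊤}

Merge at B0 (entry node, so the boundary value (all ⊤) is joined with the incoming edge(s)): IN[B0] = (all ⊤) ⊔ OUT[B1] = {a: ⊤, b: ⊤, c: ⊤, d: ⊤, e: ⊤, f: ⊤}
Applying B0's transfer function to that IN value gives OUT[B0] (row B0 above).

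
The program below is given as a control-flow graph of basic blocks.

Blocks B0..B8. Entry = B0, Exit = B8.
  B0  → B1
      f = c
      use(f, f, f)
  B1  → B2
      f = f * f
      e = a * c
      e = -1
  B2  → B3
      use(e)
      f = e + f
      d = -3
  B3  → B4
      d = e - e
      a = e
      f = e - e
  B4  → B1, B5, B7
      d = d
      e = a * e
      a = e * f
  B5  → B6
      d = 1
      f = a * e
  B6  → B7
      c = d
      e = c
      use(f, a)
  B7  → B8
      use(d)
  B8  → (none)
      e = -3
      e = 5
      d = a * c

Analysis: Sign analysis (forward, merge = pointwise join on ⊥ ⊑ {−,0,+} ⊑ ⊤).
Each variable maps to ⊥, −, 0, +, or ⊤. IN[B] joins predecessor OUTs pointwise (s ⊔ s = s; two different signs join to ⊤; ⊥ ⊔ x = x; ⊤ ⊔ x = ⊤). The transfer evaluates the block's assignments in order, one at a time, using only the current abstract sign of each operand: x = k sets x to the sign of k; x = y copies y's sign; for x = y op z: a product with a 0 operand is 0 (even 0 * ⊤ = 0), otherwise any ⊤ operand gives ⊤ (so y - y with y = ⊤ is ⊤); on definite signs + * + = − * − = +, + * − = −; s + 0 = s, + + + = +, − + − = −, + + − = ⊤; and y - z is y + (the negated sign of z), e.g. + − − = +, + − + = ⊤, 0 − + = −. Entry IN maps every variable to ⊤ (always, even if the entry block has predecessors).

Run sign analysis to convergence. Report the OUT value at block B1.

Converged values:
  B0: | IN=(all ⊤) | OUT=(all ⊤)
  B1: | IN=(all ⊤) | OUT={e:-; rest ⊤}
  B2: | IN={e:-; rest ⊤} | OUT={d:-, e:-; rest ⊤}
  B3: | IN={d:-, e:-; rest ⊤} | OUT={a:-, e:-; rest ⊤}
  B4: | IN={a:-, e:-; rest ⊤} | OUT={e:+; rest ⊤}
  B5: | IN={e:+; rest ⊤} | OUT={d:+, e:+; rest ⊤}
  B6: | IN={d:+, e:+; rest ⊤} | OUT={c:+, d:+, e:+; rest ⊤}
  B7: | IN={e:+; rest ⊤} | OUT={e:+; rest ⊤}
  B8: | IN={e:+; rest ⊤} | OUT={e:+; rest ⊤}

Merge at B1: IN[B1] = OUT[B0] ⊔ OUT[B4] = {a: ⊤, b: ⊤, c: ⊤, d: ⊤, e: ⊤, f: ⊤}
Applying B1's transfer function to that IN value gives OUT[B1] (row B1 above).

Answer: {a: ⊤, b: ⊤, c: ⊤, d: ⊤, e: -, f: ⊤}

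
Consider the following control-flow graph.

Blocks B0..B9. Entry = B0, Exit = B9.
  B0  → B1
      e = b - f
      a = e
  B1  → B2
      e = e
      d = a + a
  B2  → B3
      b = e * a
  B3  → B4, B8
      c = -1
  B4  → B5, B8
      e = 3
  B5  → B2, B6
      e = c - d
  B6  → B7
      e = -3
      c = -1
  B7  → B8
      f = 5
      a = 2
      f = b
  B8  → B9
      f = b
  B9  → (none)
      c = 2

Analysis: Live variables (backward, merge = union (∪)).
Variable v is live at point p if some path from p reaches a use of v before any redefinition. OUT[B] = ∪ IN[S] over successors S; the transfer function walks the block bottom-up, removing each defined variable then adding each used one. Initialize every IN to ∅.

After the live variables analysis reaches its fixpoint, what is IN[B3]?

Fixpoint table:
  B0: | IN={b, f} | OUT={a, e}
  B1: | IN={a, e} | OUT={a, d, e}
  B2: | IN={a, d, e} | OUT={a, b, d}
  B3: | IN={a, b, d} | OUT={a, b, c, d}
  B4: | IN={a, b, c, d} | OUT={a, b, c, d}
  B5: | IN={a, b, c, d} | OUT={a, b, d, e}
  B6: | IN={b} | OUT={b}
  B7: | IN={b} | OUT={b}
  B8: | IN={b} | OUT={}
  B9: | IN={} | OUT={}

Merge at B3: OUT[B3] = IN[B4] ⊔ IN[B8] = {a, b, c, d}
Applying B3's transfer function to that OUT value gives IN[B3] (row B3 above).

Answer: {a, b, d}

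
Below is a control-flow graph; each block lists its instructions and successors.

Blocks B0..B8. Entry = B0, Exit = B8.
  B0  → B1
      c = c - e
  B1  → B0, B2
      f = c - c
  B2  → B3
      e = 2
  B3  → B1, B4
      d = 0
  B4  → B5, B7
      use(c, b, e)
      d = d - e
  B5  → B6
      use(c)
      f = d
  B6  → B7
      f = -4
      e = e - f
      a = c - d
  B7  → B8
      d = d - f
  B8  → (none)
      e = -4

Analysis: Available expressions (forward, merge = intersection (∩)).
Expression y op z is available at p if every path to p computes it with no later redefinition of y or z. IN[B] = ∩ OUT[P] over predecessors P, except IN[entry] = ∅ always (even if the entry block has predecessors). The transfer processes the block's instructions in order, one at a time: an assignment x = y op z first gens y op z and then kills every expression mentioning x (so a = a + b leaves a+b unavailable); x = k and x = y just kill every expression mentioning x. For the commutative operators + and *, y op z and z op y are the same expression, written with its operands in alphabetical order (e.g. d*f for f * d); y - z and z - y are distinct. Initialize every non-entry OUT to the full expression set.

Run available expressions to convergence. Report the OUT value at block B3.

Answer: {c-c}

Derivation:
Converged values:
  B0:  IN={}  OUT={}
  B1:  IN={}  OUT={c-c}
  B2:  IN={c-c}  OUT={c-c}
  B3:  IN={c-c}  OUT={c-c}
  B4:  IN={c-c}  OUT={c-c}
  B5:  IN={c-c}  OUT={c-c}
  B6:  IN={c-c}  OUT={c-c, c-d}
  B7:  IN={c-c}  OUT={c-c}
  B8:  IN={c-c}  OUT={c-c}

Merge at B3: IN[B3] = OUT[B2] = {c-c}
Applying B3's transfer function to that IN value gives OUT[B3] (row B3 above).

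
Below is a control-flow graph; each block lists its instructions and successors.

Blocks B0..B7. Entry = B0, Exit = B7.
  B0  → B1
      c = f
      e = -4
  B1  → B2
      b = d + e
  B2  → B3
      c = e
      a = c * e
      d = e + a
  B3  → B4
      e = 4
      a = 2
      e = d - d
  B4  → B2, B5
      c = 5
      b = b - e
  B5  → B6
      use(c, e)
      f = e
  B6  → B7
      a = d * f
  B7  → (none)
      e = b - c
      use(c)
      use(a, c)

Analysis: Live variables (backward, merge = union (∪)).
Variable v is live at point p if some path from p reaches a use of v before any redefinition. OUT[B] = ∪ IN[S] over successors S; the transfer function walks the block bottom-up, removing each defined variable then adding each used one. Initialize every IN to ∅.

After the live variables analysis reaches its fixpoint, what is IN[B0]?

Converged values:
  B0:  IN={d, f}  OUT={d, e}
  B1:  IN={d, e}  OUT={b, e}
  B2:  IN={b, e}  OUT={b, d}
  B3:  IN={b, d}  OUT={b, d, e}
  B4:  IN={b, d, e}  OUT={b, c, d, e}
  B5:  IN={b, c, d, e}  OUT={b, c, d, f}
  B6:  IN={b, c, d, f}  OUT={a, b, c}
  B7:  IN={a, b, c}  OUT={}

Merge at B0: OUT[B0] = IN[B1] = {d, e}
Applying B0's transfer function to that OUT value gives IN[B0] (row B0 above).

Answer: {d, f}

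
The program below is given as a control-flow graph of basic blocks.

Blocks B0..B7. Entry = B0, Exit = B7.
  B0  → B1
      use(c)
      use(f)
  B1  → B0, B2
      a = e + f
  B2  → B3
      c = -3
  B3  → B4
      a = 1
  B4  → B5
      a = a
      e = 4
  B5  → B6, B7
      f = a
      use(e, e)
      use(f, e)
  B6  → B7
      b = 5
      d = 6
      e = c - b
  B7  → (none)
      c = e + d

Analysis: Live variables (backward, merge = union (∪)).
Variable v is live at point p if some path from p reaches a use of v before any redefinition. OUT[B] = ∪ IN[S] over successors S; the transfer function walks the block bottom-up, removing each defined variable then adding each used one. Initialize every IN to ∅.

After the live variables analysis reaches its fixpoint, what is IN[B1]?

Answer: {c, d, e, f}

Working:
Per-block solution:
  B0:   IN={c, d, e, f}   OUT={c, d, e, f}
  B1:   IN={c, d, e, f}   OUT={c, d, e, f}
  B2:   IN={d}   OUT={c, d}
  B3:   IN={c, d}   OUT={a, c, d}
  B4:   IN={a, c, d}   OUT={a, c, d, e}
  B5:   IN={a, c, d, e}   OUT={c, d, e}
  B6:   IN={c}   OUT={d, e}
  B7:   IN={d, e}   OUT={}

Merge at B1: OUT[B1] = IN[B0] ⊔ IN[B2] = {c, d, e, f}
Applying B1's transfer function to that OUT value gives IN[B1] (row B1 above).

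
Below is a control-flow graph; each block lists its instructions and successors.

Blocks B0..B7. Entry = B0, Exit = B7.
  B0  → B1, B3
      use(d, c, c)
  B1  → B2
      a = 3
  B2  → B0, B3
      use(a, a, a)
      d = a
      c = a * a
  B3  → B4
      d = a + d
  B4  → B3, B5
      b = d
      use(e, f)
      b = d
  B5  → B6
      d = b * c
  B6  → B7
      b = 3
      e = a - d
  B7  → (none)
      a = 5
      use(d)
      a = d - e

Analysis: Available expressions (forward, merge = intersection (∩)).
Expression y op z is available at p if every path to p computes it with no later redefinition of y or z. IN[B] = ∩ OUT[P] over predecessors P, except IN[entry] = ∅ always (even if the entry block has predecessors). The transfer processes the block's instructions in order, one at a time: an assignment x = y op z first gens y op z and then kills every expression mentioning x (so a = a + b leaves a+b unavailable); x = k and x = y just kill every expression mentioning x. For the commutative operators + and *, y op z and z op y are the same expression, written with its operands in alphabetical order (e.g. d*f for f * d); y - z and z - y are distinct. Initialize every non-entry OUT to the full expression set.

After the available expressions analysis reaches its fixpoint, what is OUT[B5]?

Fixpoint table:
  B0:  IN={}  OUT={}
  B1:  IN={}  OUT={}
  B2:  IN={}  OUT={a*a}
  B3:  IN={}  OUT={}
  B4:  IN={}  OUT={}
  B5:  IN={}  OUT={b*c}
  B6:  IN={b*c}  OUT={a-d}
  B7:  IN={a-d}  OUT={d-e}

Merge at B5: IN[B5] = OUT[B4] = {}
Applying B5's transfer function to that IN value gives OUT[B5] (row B5 above).

Answer: {b*c}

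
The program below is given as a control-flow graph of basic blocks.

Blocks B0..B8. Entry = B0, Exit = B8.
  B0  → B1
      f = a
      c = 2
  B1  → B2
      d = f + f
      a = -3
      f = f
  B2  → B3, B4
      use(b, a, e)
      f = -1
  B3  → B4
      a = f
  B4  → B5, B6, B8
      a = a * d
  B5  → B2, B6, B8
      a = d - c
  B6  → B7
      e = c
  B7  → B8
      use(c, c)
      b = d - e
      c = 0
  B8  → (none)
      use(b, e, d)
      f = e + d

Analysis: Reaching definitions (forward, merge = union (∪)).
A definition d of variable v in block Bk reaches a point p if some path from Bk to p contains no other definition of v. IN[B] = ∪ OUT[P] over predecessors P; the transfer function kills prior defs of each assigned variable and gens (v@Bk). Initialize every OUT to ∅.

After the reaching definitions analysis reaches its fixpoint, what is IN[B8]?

Converged values:
  B0: | IN={} | OUT={c@B0, f@B0}
  B1: | IN={c@B0, f@B0} | OUT={a@B1, c@B0, d@B1, f@B1}
  B2: | IN={a@B1, a@B5, c@B0, d@B1, f@B1, f@B2} | OUT={a@B1, a@B5, c@B0, d@B1, f@B2}
  B3: | IN={a@B1, a@B5, c@B0, d@B1, f@B2} | OUT={a@B3, c@B0, d@B1, f@B2}
  B4: | IN={a@B1, a@B3, a@B5, c@B0, d@B1, f@B2} | OUT={a@B4, c@B0, d@B1, f@B2}
  B5: | IN={a@B4, c@B0, d@B1, f@B2} | OUT={a@B5, c@B0, d@B1, f@B2}
  B6: | IN={a@B4, a@B5, c@B0, d@B1, f@B2} | OUT={a@B4, a@B5, c@B0, d@B1, e@B6, f@B2}
  B7: | IN={a@B4, a@B5, c@B0, d@B1, e@B6, f@B2} | OUT={a@B4, a@B5, b@B7, c@B7, d@B1, e@B6, f@B2}
  B8: | IN={a@B4, a@B5, b@B7, c@B0, c@B7, d@B1, e@B6, f@B2} | OUT={a@B4, a@B5, b@B7, c@B0, c@B7, d@B1, e@B6, f@B8}

Merge at B8: IN[B8] = OUT[B4] ⊔ OUT[B5] ⊔ OUT[B7] = {a@B4, a@B5, b@B7, c@B0, c@B7, d@B1, e@B6, f@B2}

Answer: {a@B4, a@B5, b@B7, c@B0, c@B7, d@B1, e@B6, f@B2}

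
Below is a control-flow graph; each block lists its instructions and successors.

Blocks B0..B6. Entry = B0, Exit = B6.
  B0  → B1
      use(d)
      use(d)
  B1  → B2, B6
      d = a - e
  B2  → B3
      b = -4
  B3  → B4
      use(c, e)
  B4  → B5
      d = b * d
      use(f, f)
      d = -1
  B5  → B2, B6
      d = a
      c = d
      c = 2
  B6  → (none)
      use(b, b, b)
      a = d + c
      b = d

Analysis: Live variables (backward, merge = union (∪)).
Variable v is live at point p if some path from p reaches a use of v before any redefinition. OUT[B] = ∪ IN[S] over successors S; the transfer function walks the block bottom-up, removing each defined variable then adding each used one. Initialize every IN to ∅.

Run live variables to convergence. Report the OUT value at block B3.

Fixpoint table:
  B0:   IN={a, b, c, d, e, f}   OUT={a, b, c, e, f}
  B1:   IN={a, b, c, e, f}   OUT={a, b, c, d, e, f}
  B2:   IN={a, c, d, e, f}   OUT={a, b, c, d, e, f}
  B3:   IN={a, b, c, d, e, f}   OUT={a, b, d, e, f}
  B4:   IN={a, b, d, e, f}   OUT={a, b, e, f}
  B5:   IN={a, b, e, f}   OUT={a, b, c, d, e, f}
  B6:   IN={b, c, d}   OUT={}

Merge at B3: OUT[B3] = IN[B4] = {a, b, d, e, f}

Answer: {a, b, d, e, f}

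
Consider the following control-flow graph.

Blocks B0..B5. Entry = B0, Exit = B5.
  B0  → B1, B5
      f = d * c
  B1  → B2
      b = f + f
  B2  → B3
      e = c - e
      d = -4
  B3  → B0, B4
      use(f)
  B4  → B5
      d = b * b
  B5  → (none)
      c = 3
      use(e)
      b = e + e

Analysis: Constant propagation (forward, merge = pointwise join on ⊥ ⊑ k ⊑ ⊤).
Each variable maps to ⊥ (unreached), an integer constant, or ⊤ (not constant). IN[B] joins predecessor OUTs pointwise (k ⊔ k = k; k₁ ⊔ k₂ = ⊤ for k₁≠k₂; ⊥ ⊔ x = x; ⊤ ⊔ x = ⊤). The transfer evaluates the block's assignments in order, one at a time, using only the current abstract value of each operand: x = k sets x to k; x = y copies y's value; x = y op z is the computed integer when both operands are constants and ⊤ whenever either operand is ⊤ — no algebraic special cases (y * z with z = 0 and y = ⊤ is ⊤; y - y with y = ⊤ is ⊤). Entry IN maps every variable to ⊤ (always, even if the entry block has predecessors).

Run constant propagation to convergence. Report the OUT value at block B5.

Answer: {a: ⊤, b: ⊤, c: 3, d: ⊤, e: ⊤, f: ⊤}

Derivation:
Per-block solution:
  B0:  IN=(all ⊤)  OUT=(all ⊤)
  B1:  IN=(all ⊤)  OUT=(all ⊤)
  B2:  IN=(all ⊤)  OUT={d:-4; rest ⊤}
  B3:  IN={d:-4; rest ⊤}  OUT={d:-4; rest ⊤}
  B4:  IN={d:-4; rest ⊤}  OUT=(all ⊤)
  B5:  IN=(all ⊤)  OUT={c:3; rest ⊤}

Merge at B5: IN[B5] = OUT[B0] ⊔ OUT[B4] = {a: ⊤, b: ⊤, c: ⊤, d: ⊤, e: ⊤, f: ⊤}
Applying B5's transfer function to that IN value gives OUT[B5] (row B5 above).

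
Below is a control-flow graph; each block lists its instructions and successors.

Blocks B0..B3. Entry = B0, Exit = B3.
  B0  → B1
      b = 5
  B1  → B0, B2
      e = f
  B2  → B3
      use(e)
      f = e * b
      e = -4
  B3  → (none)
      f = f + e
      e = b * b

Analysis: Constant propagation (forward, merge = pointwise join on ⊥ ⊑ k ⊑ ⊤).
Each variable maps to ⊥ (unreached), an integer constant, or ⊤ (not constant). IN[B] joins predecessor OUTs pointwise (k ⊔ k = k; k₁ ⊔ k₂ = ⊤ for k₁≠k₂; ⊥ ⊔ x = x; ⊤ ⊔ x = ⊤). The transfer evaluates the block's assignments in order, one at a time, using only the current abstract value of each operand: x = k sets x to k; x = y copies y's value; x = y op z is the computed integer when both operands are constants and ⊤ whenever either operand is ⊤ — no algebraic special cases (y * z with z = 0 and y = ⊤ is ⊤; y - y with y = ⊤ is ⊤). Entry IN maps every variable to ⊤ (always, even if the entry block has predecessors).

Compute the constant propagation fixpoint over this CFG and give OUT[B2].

Fixpoint table:
  B0: | IN=(all ⊤) | OUT={b:5; rest ⊤}
  B1: | IN={b:5; rest ⊤} | OUT={b:5; rest ⊤}
  B2: | IN={b:5; rest ⊤} | OUT={b:5, e:-4; rest ⊤}
  B3: | IN={b:5, e:-4; rest ⊤} | OUT={b:5, e:25; rest ⊤}

Merge at B2: IN[B2] = OUT[B1] = {a: ⊤, b: 5, c: ⊤, d: ⊤, e: ⊤, f: ⊤}
Applying B2's transfer function to that IN value gives OUT[B2] (row B2 above).

Answer: {a: ⊤, b: 5, c: ⊤, d: ⊤, e: -4, f: ⊤}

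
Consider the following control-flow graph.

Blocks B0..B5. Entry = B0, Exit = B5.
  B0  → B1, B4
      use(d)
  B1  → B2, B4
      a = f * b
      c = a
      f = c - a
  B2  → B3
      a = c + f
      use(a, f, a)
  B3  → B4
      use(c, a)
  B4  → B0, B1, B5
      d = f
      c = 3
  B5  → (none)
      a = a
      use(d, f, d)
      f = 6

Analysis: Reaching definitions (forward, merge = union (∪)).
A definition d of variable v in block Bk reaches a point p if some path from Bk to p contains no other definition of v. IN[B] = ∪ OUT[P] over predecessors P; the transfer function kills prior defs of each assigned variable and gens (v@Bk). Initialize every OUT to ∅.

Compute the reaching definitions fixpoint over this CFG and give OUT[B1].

Converged values:
  B0: | IN={a@B1, a@B2, c@B4, d@B4, f@B1} | OUT={a@B1, a@B2, c@B4, d@B4, f@B1}
  B1: | IN={a@B1, a@B2, c@B4, d@B4, f@B1} | OUT={a@B1, c@B1, d@B4, f@B1}
  B2: | IN={a@B1, c@B1, d@B4, f@B1} | OUT={a@B2, c@B1, d@B4, f@B1}
  B3: | IN={a@B2, c@B1, d@B4, f@B1} | OUT={a@B2, c@B1, d@B4, f@B1}
  B4: | IN={a@B1, a@B2, c@B1, c@B4, d@B4, f@B1} | OUT={a@B1, a@B2, c@B4, d@B4, f@B1}
  B5: | IN={a@B1, a@B2, c@B4, d@B4, f@B1} | OUT={a@B5, c@B4, d@B4, f@B5}

Merge at B1: IN[B1] = OUT[B0] ⊔ OUT[B4] = {a@B1, a@B2, c@B4, d@B4, f@B1}
Applying B1's transfer function to that IN value gives OUT[B1] (row B1 above).

Answer: {a@B1, c@B1, d@B4, f@B1}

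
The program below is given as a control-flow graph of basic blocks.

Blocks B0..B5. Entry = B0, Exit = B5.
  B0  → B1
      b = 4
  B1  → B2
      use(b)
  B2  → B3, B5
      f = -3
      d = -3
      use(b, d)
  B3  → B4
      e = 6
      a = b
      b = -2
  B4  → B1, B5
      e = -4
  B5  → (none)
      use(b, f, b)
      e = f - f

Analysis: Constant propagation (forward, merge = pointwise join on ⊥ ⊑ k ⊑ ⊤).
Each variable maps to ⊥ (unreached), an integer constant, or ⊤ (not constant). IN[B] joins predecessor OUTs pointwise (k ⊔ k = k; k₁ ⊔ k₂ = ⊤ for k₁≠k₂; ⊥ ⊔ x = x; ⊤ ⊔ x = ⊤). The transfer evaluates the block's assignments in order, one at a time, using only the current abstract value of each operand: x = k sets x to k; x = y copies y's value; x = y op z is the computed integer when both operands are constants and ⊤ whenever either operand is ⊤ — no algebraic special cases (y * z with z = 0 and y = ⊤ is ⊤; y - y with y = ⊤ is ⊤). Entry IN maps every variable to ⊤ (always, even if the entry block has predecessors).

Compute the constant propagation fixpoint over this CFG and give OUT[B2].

Fixpoint table:
  B0: | IN=(all ⊤) | OUT={b:4; rest ⊤}
  B1: | IN=(all ⊤) | OUT=(all ⊤)
  B2: | IN=(all ⊤) | OUT={d:-3, f:-3; rest ⊤}
  B3: | IN={d:-3, f:-3; rest ⊤} | OUT={b:-2, d:-3, e:6, f:-3; rest ⊤}
  B4: | IN={b:-2, d:-3, e:6, f:-3; rest ⊤} | OUT={b:-2, d:-3, e:-4, f:-3; rest ⊤}
  B5: | IN={d:-3, f:-3; rest ⊤} | OUT={d:-3, e:0, f:-3; rest ⊤}

Merge at B2: IN[B2] = OUT[B1] = {a: ⊤, b: ⊤, c: ⊤, d: ⊤, e: ⊤, f: ⊤}
Applying B2's transfer function to that IN value gives OUT[B2] (row B2 above).

Answer: {a: ⊤, b: ⊤, c: ⊤, d: -3, e: ⊤, f: -3}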